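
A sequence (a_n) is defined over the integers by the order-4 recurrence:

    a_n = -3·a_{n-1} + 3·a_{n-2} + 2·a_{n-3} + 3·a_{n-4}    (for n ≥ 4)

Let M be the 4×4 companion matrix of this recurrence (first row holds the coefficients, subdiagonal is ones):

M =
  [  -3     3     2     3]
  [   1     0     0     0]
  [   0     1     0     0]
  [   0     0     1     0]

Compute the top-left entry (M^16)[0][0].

(M^16)[0][0] is the top entry after applying M 16 times to the unit state (1, 0, 0, 0). Equivalently it is h_{19} for the auxiliary sequence (h_n) obeying the same recurrence with h_3 = 1 and h_i = 0 for 0 ≤ i < 3:
h_4 = -3·1 + 3·0 + 2·0 + 3·0 = -3
h_5 = -3·-3 + 3·1 + 2·0 + 3·0 = 12
h_6 = -3·12 + 3·-3 + 2·1 + 3·0 = -43
h_7 = -3·-43 + 3·12 + 2·-3 + 3·1 = 162
h_8 = -3·162 + 3·-43 + 2·12 + 3·-3 = -600
h_9 = -3·-600 + 3·162 + 2·-43 + 3·12 = 2236
h_10 = -3·2236 + 3·-600 + 2·162 + 3·-43 = -8313
h_11 = -3·-8313 + 3·2236 + 2·-600 + 3·162 = 30933
h_12 = -3·30933 + 3·-8313 + 2·2236 + 3·-600 = -115066
h_13 = -3·-115066 + 3·30933 + 2·-8313 + 3·2236 = 428079
h_14 = -3·428079 + 3·-115066 + 2·30933 + 3·-8313 = -1592508
h_15 = -3·-1592508 + 3·428079 + 2·-115066 + 3·30933 = 5924428
h_16 = -3·5924428 + 3·-1592508 + 2·428079 + 3·-115066 = -22039848
h_17 = -3·-22039848 + 3·5924428 + 2·-1592508 + 3·428079 = 81992049
h_18 = -3·81992049 + 3·-22039848 + 2·5924428 + 3·-1592508 = -305024359
h_19 = -3·-305024359 + 3·81992049 + 2·-22039848 + 3·5924428 = 1134742812

1134742812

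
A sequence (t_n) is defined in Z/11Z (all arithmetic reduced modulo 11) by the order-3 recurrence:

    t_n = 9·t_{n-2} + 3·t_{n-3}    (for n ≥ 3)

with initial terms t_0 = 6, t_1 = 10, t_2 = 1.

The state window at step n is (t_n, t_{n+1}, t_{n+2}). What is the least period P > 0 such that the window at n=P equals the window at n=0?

55

n=0: window = (6, 10, 1)
n=1: window = (10, 1, 9)
n=2: window = (1, 9, 6)
n=3: window = (9, 6, 7)
n=4: window = (6, 7, 4)
n=5: window = (7, 4, 4)
n=6: window = (4, 4, 2)
n=7: window = (4, 2, 4)
n=8: window = (2, 4, 8)
n=9: window = (4, 8, 9)
n=10: window = (8, 9, 7)
n=11: window = (9, 7, 6)
n=12: window = (7, 6, 2)
n=13: window = (6, 2, 9)
n=14: window = (2, 9, 3)
n=15: window = (9, 3, 10)
n=16: window = (3, 10, 10)
n=17: window = (10, 10, 0)
n=18: window = (10, 0, 10)
n=19: window = (0, 10, 8)
n=20: window = (10, 8, 2)
n=21: window = (8, 2, 3)
n=22: window = (2, 3, 9)
n=23: window = (3, 9, 0)
n=24: window = (9, 0, 2)
n=25: window = (0, 2, 5)
n=26: window = (2, 5, 7)
n=27: window = (5, 7, 7)
n=28: window = (7, 7, 1)
n=29: window = (7, 1, 7)
n=30: window = (1, 7, 8)
n=31: window = (7, 8, 0)
n=32: window = (8, 0, 5)
n=33: window = (0, 5, 2)
n=34: window = (5, 2, 1)
n=35: window = (2, 1, 0)
n=36: window = (1, 0, 4)
n=37: window = (0, 4, 3)
n=38: window = (4, 3, 3)
n=39: window = (3, 3, 6)
n=40: window = (3, 6, 3)
…
n=53: window = (5, 8, 6)
n=54: window = (8, 6, 10)
n=55: window = (6, 10, 1)
window at n=55 equals window at n=0 → period = 55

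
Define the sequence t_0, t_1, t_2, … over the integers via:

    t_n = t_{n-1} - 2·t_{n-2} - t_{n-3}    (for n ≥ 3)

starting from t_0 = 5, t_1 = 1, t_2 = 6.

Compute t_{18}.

9662

t_3 = 1·6 + -2·1 + -1·5 = -1
t_4 = 1·-1 + -2·6 + -1·1 = -14
t_5 = 1·-14 + -2·-1 + -1·6 = -18
t_6 = 1·-18 + -2·-14 + -1·-1 = 11
t_7 = 1·11 + -2·-18 + -1·-14 = 61
t_8 = 1·61 + -2·11 + -1·-18 = 57
t_9 = 1·57 + -2·61 + -1·11 = -76
t_10 = 1·-76 + -2·57 + -1·61 = -251
t_11 = 1·-251 + -2·-76 + -1·57 = -156
t_12 = 1·-156 + -2·-251 + -1·-76 = 422
t_13 = 1·422 + -2·-156 + -1·-251 = 985
t_14 = 1·985 + -2·422 + -1·-156 = 297
t_15 = 1·297 + -2·985 + -1·422 = -2095
t_16 = 1·-2095 + -2·297 + -1·985 = -3674
t_17 = 1·-3674 + -2·-2095 + -1·297 = 219
t_18 = 1·219 + -2·-3674 + -1·-2095 = 9662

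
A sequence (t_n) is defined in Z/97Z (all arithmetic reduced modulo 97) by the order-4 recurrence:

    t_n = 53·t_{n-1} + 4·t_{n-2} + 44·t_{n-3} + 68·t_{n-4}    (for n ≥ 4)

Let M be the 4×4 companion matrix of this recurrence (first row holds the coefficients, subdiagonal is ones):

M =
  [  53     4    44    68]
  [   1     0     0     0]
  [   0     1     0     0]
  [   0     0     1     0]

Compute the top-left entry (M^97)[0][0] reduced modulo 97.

5

(M^97)[0][0] is the top entry after applying M 97 times to the unit state (1, 0, 0, 0). Equivalently it is h_{100} for the auxiliary sequence (h_n) obeying the same recurrence with h_3 = 1 and h_i = 0 for 0 ≤ i < 3:
h_4 = 53·1 + 4·0 + 44·0 + 68·0 = 53
h_5 = 53·53 + 4·1 + 44·0 + 68·0 = 0
h_6 = 53·0 + 4·53 + 44·1 + 68·0 = 62
h_7 = 53·62 + 4·0 + 44·53 + 68·1 = 60
h_8 = 53·60 + 4·62 + 44·0 + 68·53 = 48
h_9 = 53·48 + 4·60 + 44·62 + 68·0 = 80
h_10 = 53·80 + 4·48 + 44·60 + 68·62 = 36
h_11 = 53·36 + 4·80 + 44·48 + 68·60 = 78
h_12 = 53·78 + 4·36 + 44·80 + 68·48 = 4
h_13 = 53·4 + 4·78 + 44·36 + 68·80 = 79
h_14 = 53·79 + 4·4 + 44·78 + 68·36 = 92
h_15 = 53·92 + 4·79 + 44·4 + 68·78 = 2
h_16 = 53·2 + 4·92 + 44·79 + 68·4 = 51
h_17 = 53·51 + 4·2 + 44·92 + 68·79 = 6
h_18 = 53·6 + 4·51 + 44·2 + 68·92 = 76
h_19 = 53·76 + 4·6 + 44·51 + 68·2 = 30
h_20 = 53·30 + 4·76 + 44·6 + 68·51 = 0
h_21 = 53·0 + 4·30 + 44·76 + 68·6 = 89
h_22 = 53·89 + 4·0 + 44·30 + 68·76 = 50
h_23 = 53·50 + 4·89 + 44·0 + 68·30 = 2
h_24 = 53·2 + 4·50 + 44·89 + 68·0 = 51
h_25 = 53·51 + 4·2 + 44·50 + 68·89 = 2
h_26 = 53·2 + 4·51 + 44·2 + 68·50 = 15
h_27 = 53·15 + 4·2 + 44·51 + 68·2 = 79
h_28 = 53·79 + 4·15 + 44·2 + 68·51 = 43
h_29 = 53·43 + 4·79 + 44·15 + 68·2 = 93
h_30 = 53·93 + 4·43 + 44·79 + 68·15 = 91
h_31 = 53·91 + 4·93 + 44·43 + 68·79 = 43
h_32 = 53·43 + 4·91 + 44·93 + 68·43 = 56
h_33 = 53·56 + 4·43 + 44·91 + 68·93 = 82
h_34 = 53·82 + 4·56 + 44·43 + 68·91 = 40
h_35 = 53·40 + 4·82 + 44·56 + 68·43 = 76
h_36 = 53·76 + 4·40 + 44·82 + 68·56 = 61
h_37 = 53·61 + 4·76 + 44·40 + 68·82 = 9
h_38 = 53·9 + 4·61 + 44·76 + 68·40 = 92
h_39 = 53·92 + 4·9 + 44·61 + 68·76 = 57
h_40 = 53·57 + 4·92 + 44·9 + 68·61 = 76
h_41 = 53·76 + 4·57 + 44·92 + 68·9 = 89
h_42 = 53·89 + 4·76 + 44·57 + 68·92 = 11
h_43 = 53·11 + 4·89 + 44·76 + 68·57 = 11
h_44 = 53·11 + 4·11 + 44·89 + 68·76 = 11
h_45 = 53·11 + 4·11 + 44·11 + 68·89 = 82
h_46 = 53·82 + 4·11 + 44·11 + 68·11 = 93
h_47 = 53·93 + 4·82 + 44·11 + 68·11 = 87
h_48 = 53·87 + 4·93 + 44·82 + 68·11 = 27
h_49 = 53·27 + 4·87 + 44·93 + 68·82 = 1
h_50 = 53·1 + 4·27 + 44·87 + 68·93 = 31
h_51 = 53·31 + 4·1 + 44·27 + 68·87 = 21
h_52 = 53·21 + 4·31 + 44·1 + 68·27 = 13
h_53 = 53·13 + 4·21 + 44·31 + 68·1 = 71
h_54 = 53·71 + 4·13 + 44·21 + 68·31 = 57
h_55 = 53·57 + 4·71 + 44·13 + 68·21 = 67
h_56 = 53·67 + 4·57 + 44·71 + 68·13 = 27
h_57 = 53·27 + 4·67 + 44·57 + 68·71 = 14
h_58 = 53·14 + 4·27 + 44·67 + 68·57 = 11
h_59 = 53·11 + 4·14 + 44·27 + 68·67 = 78
h_60 = 53·78 + 4·11 + 44·14 + 68·27 = 34
h_61 = 53·34 + 4·78 + 44·11 + 68·14 = 58
h_62 = 53·58 + 4·34 + 44·78 + 68·11 = 18
h_63 = 53·18 + 4·58 + 44·34 + 68·78 = 32
h_64 = 53·32 + 4·18 + 44·58 + 68·34 = 36
h_65 = 53·36 + 4·32 + 44·18 + 68·58 = 79
h_66 = 53·79 + 4·36 + 44·32 + 68·18 = 76
h_67 = 53·76 + 4·79 + 44·36 + 68·32 = 53
h_68 = 53·53 + 4·76 + 44·79 + 68·36 = 16
h_69 = 53·16 + 4·53 + 44·76 + 68·79 = 76
h_70 = 53·76 + 4·16 + 44·53 + 68·76 = 49
h_71 = 53·49 + 4·76 + 44·16 + 68·53 = 31
h_72 = 53·31 + 4·49 + 44·76 + 68·16 = 63
h_73 = 53·63 + 4·31 + 44·49 + 68·76 = 20
h_74 = 53·20 + 4·63 + 44·31 + 68·49 = 91
h_75 = 53·91 + 4·20 + 44·63 + 68·31 = 83
h_76 = 53·83 + 4·91 + 44·20 + 68·63 = 33
h_77 = 53·33 + 4·83 + 44·91 + 68·20 = 73
h_78 = 53·73 + 4·33 + 44·83 + 68·91 = 67
h_79 = 53·67 + 4·73 + 44·33 + 68·83 = 75
h_80 = 53·75 + 4·67 + 44·73 + 68·33 = 96
h_81 = 53·96 + 4·75 + 44·67 + 68·73 = 11
h_82 = 53·11 + 4·96 + 44·75 + 68·67 = 93
h_83 = 53·93 + 4·11 + 44·96 + 68·75 = 38
h_84 = 53·38 + 4·93 + 44·11 + 68·96 = 86
h_85 = 53·86 + 4·38 + 44·93 + 68·11 = 44
h_86 = 53·44 + 4·86 + 44·38 + 68·93 = 2
h_87 = 53·2 + 4·44 + 44·86 + 68·38 = 54
h_88 = 53·54 + 4·2 + 44·44 + 68·86 = 81
h_89 = 53·81 + 4·54 + 44·2 + 68·44 = 23
h_90 = 53·23 + 4·81 + 44·54 + 68·2 = 78
h_91 = 53·78 + 4·23 + 44·81 + 68·54 = 16
h_92 = 53·16 + 4·78 + 44·23 + 68·81 = 17
h_93 = 53·17 + 4·16 + 44·78 + 68·23 = 44
h_94 = 53·44 + 4·17 + 44·16 + 68·78 = 66
h_95 = 53·66 + 4·44 + 44·17 + 68·16 = 78
h_96 = 53·78 + 4·66 + 44·44 + 68·17 = 21
h_97 = 53·21 + 4·78 + 44·66 + 68·44 = 46
h_98 = 53·46 + 4·21 + 44·78 + 68·66 = 63
h_99 = 53·63 + 4·46 + 44·21 + 68·78 = 51
h_100 = 53·51 + 4·63 + 44·46 + 68·21 = 5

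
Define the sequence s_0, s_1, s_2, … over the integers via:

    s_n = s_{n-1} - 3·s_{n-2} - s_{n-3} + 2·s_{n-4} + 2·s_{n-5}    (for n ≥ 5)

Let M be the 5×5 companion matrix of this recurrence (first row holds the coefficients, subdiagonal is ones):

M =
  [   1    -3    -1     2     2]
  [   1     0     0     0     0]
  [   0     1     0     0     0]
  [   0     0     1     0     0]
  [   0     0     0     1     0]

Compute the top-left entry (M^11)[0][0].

714

(M^11)[0][0] is the top entry after applying M 11 times to the unit state (1, 0, 0, 0, 0). Equivalently it is h_{15} for the auxiliary sequence (h_n) obeying the same recurrence with h_4 = 1 and h_i = 0 for 0 ≤ i < 4:
h_5 = 1·1 + -3·0 + -1·0 + 2·0 + 2·0 = 1
h_6 = 1·1 + -3·1 + -1·0 + 2·0 + 2·0 = -2
h_7 = 1·-2 + -3·1 + -1·1 + 2·0 + 2·0 = -6
h_8 = 1·-6 + -3·-2 + -1·1 + 2·1 + 2·0 = 1
h_9 = 1·1 + -3·-6 + -1·-2 + 2·1 + 2·1 = 25
h_10 = 1·25 + -3·1 + -1·-6 + 2·-2 + 2·1 = 26
h_11 = 1·26 + -3·25 + -1·1 + 2·-6 + 2·-2 = -66
h_12 = 1·-66 + -3·26 + -1·25 + 2·1 + 2·-6 = -179
h_13 = 1·-179 + -3·-66 + -1·26 + 2·25 + 2·1 = 45
h_14 = 1·45 + -3·-179 + -1·-66 + 2·26 + 2·25 = 750
h_15 = 1·750 + -3·45 + -1·-179 + 2·-66 + 2·26 = 714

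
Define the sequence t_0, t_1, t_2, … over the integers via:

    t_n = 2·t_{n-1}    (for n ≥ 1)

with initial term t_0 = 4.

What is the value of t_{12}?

16384

t_1 = 2·4 = 8
t_2 = 2·8 = 16
t_3 = 2·16 = 32
t_4 = 2·32 = 64
t_5 = 2·64 = 128
t_6 = 2·128 = 256
t_7 = 2·256 = 512
t_8 = 2·512 = 1024
t_9 = 2·1024 = 2048
t_10 = 2·2048 = 4096
t_11 = 2·4096 = 8192
t_12 = 2·8192 = 16384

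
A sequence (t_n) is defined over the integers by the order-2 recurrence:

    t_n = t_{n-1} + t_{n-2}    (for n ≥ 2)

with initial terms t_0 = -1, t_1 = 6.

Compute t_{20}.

36409

t_2 = 1·6 + 1·-1 = 5
t_3 = 1·5 + 1·6 = 11
t_4 = 1·11 + 1·5 = 16
t_5 = 1·16 + 1·11 = 27
t_6 = 1·27 + 1·16 = 43
t_7 = 1·43 + 1·27 = 70
t_8 = 1·70 + 1·43 = 113
t_9 = 1·113 + 1·70 = 183
t_10 = 1·183 + 1·113 = 296
t_11 = 1·296 + 1·183 = 479
t_12 = 1·479 + 1·296 = 775
t_13 = 1·775 + 1·479 = 1254
t_14 = 1·1254 + 1·775 = 2029
t_15 = 1·2029 + 1·1254 = 3283
t_16 = 1·3283 + 1·2029 = 5312
t_17 = 1·5312 + 1·3283 = 8595
t_18 = 1·8595 + 1·5312 = 13907
t_19 = 1·13907 + 1·8595 = 22502
t_20 = 1·22502 + 1·13907 = 36409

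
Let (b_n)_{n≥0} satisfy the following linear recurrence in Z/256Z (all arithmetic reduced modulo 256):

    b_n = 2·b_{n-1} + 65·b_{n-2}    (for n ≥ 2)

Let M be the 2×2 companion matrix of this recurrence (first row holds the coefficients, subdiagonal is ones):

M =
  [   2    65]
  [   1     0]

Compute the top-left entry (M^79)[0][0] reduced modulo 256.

240

(M^79)[0][0] is the top entry after applying M 79 times to the unit state (1, 0). Equivalently it is h_{80} for the auxiliary sequence (h_n) obeying the same recurrence with h_1 = 1 and h_i = 0 for 0 ≤ i < 1:
h_2 = 2·1 + 65·0 = 2
h_3 = 2·2 + 65·1 = 69
h_4 = 2·69 + 65·2 = 12
h_5 = 2·12 + 65·69 = 157
h_6 = 2·157 + 65·12 = 70
h_7 = 2·70 + 65·157 = 105
h_8 = 2·105 + 65·70 = 152
h_9 = 2·152 + 65·105 = 217
h_10 = 2·217 + 65·152 = 74
h_11 = 2·74 + 65·217 = 173
h_12 = 2·173 + 65·74 = 36
h_13 = 2·36 + 65·173 = 53
h_14 = 2·53 + 65·36 = 142
h_15 = 2·142 + 65·53 = 145
h_16 = 2·145 + 65·142 = 48
h_17 = 2·48 + 65·145 = 49
h_18 = 2·49 + 65·48 = 146
h_19 = 2·146 + 65·49 = 149
h_20 = 2·149 + 65·146 = 60
h_21 = 2·60 + 65·149 = 77
h_22 = 2·77 + 65·60 = 214
h_23 = 2·214 + 65·77 = 57
h_24 = 2·57 + 65·214 = 200
h_25 = 2·200 + 65·57 = 9
h_26 = 2·9 + 65·200 = 218
h_27 = 2·218 + 65·9 = 253
h_28 = 2·253 + 65·218 = 84
h_29 = 2·84 + 65·253 = 229
h_30 = 2·229 + 65·84 = 30
h_31 = 2·30 + 65·229 = 97
h_32 = 2·97 + 65·30 = 96
h_33 = 2·96 + 65·97 = 97
h_34 = 2·97 + 65·96 = 34
h_35 = 2·34 + 65·97 = 229
h_36 = 2·229 + 65·34 = 108
h_37 = 2·108 + 65·229 = 253
h_38 = 2·253 + 65·108 = 102
h_39 = 2·102 + 65·253 = 9
h_40 = 2·9 + 65·102 = 248
h_41 = 2·248 + 65·9 = 57
h_42 = 2·57 + 65·248 = 106
h_43 = 2·106 + 65·57 = 77
h_44 = 2·77 + 65·106 = 132
h_45 = 2·132 + 65·77 = 149
h_46 = 2·149 + 65·132 = 174
h_47 = 2·174 + 65·149 = 49
h_48 = 2·49 + 65·174 = 144
h_49 = 2·144 + 65·49 = 145
h_50 = 2·145 + 65·144 = 178
h_51 = 2·178 + 65·145 = 53
h_52 = 2·53 + 65·178 = 156
h_53 = 2·156 + 65·53 = 173
h_54 = 2·173 + 65·156 = 246
h_55 = 2·246 + 65·173 = 217
h_56 = 2·217 + 65·246 = 40
h_57 = 2·40 + 65·217 = 105
h_58 = 2·105 + 65·40 = 250
h_59 = 2·250 + 65·105 = 157
h_60 = 2·157 + 65·250 = 180
h_61 = 2·180 + 65·157 = 69
h_62 = 2·69 + 65·180 = 62
h_63 = 2·62 + 65·69 = 1
h_64 = 2·1 + 65·62 = 192
h_65 = 2·192 + 65·1 = 193
h_66 = 2·193 + 65·192 = 66
h_67 = 2·66 + 65·193 = 133
h_68 = 2·133 + 65·66 = 204
h_69 = 2·204 + 65·133 = 93
h_70 = 2·93 + 65·204 = 134
h_71 = 2·134 + 65·93 = 169
h_72 = 2·169 + 65·134 = 88
h_73 = 2·88 + 65·169 = 153
h_74 = 2·153 + 65·88 = 138
h_75 = 2·138 + 65·153 = 237
h_76 = 2·237 + 65·138 = 228
h_77 = 2·228 + 65·237 = 245
h_78 = 2·245 + 65·228 = 206
h_79 = 2·206 + 65·245 = 209
h_80 = 2·209 + 65·206 = 240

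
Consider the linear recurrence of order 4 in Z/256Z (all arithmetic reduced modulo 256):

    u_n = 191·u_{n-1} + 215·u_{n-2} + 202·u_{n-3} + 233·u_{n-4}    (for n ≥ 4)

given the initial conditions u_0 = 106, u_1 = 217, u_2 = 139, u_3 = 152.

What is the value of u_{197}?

193

u_4 = 191·152 + 215·139 + 202·217 + 233·106 = 217
u_5 = 191·217 + 215·152 + 202·139 + 233·217 = 190
u_6 = 191·190 + 215·217 + 202·152 + 233·139 = 116
u_7 = 191·116 + 215·190 + 202·217 + 233·152 = 176
u_8 = 191·176 + 215·116 + 202·190 + 233·217 = 41
u_9 = 191·41 + 215·176 + 202·116 + 233·190 = 221
Continuing the recurrence:
  u_10 = 198;  u_11 = 223;  u_12 = 94;  u_13 = 204;  u_14 = 82;  u_15 = 165
  u_16 = 127;  u_17 = 180;  u_18 = 201;  u_19 = 134;  u_20 = 104;  u_21 = 144
  u_22 = 117;  u_23 = 65;  u_24 = 10;  u_25 = 111;  u_26 = 254;  u_27 = 200
  u_28 = 58;  u_29 = 177;  u_30 = 195;  u_31 = 240;  u_32 = 73;  u_33 = 254
  u_34 = 172;  u_35 = 176;  u_36 = 161;  u_37 = 213;  u_38 = 142;  u_39 = 15
  u_40 = 14;  u_41 = 244;  u_42 = 226;  u_43 = 61;  u_44 = 151;  u_45 = 76
  u_46 = 89;  u_47 = 230;  u_48 = 192;  u_49 = 208;  u_50 = 237;  u_51 = 89
  u_52 = 82;  u_53 = 63;  u_54 = 206;  u_55 = 80;  u_56 = 10;  u_57 = 137
  u_58 = 59;  u_59 = 200;  u_60 = 249;  u_61 = 254;  u_62 = 36;  u_63 = 176
  u_64 = 153;  u_65 = 141;  u_66 = 86;  u_67 = 127;  u_68 = 126;  u_69 = 220
  u_70 = 114;  u_71 = 213;  u_72 = 239;  u_73 = 100;  u_74 = 41;  u_75 = 6
  u_76 = 88;  u_77 = 16;  u_78 = 229;  u_79 = 49;  u_80 = 154;  u_81 = 79
  u_82 = 94;  u_83 = 152;  u_84 = 218;  u_85 = 97;  u_86 = 243;  u_87 = 32
  u_88 = 233;  u_89 = 190;  u_90 = 220;  u_91 = 176;  u_92 = 17;  u_93 = 5
  u_94 = 30;  u_95 = 47;  u_96 = 174;  u_97 = 132;  u_98 = 2;  u_99 = 109
  u_100 = 135;  u_101 = 252;  u_102 = 57;  u_103 = 230;  u_104 = 48;  u_105 = 80
  u_106 = 93;  u_107 = 201;  u_108 = 226;  u_109 = 159;  u_110 = 174;  u_111 = 160
  u_112 = 170;  u_113 = 57;  u_114 = 235;  u_115 = 248;  u_116 = 25;  u_117 = 62
  u_118 = 212;  u_119 = 176;  u_120 = 9;  u_121 = 61;  u_122 = 230;  u_123 = 31
  u_124 = 158;  u_125 = 236;  u_126 = 146;  u_127 = 5;  u_128 = 95;  u_129 = 20
  u_130 = 137;  u_131 = 134;  u_132 = 72;  u_133 = 144;  u_134 = 85;  u_135 = 33
  u_136 = 42;  u_137 = 47;  u_138 = 190;  u_139 = 104;  u_140 = 122;  u_141 = 17
  u_142 = 35;  u_143 = 80;  u_144 = 137;  u_145 = 126;  u_146 = 12;  u_147 = 176
  u_148 = 129;  u_149 = 53;  u_150 = 174;  u_151 = 79;  u_152 = 78;  u_153 = 20
  u_154 = 34;  u_155 = 157;  u_156 = 119;  u_157 = 172;  u_158 = 25;  u_159 = 230
  u_160 = 160;  u_161 = 208;  u_162 = 205;  u_163 = 57;  u_164 = 114;  u_165 = 255
  u_166 = 142;  u_167 = 240;  u_168 = 74;  u_169 = 233;  u_170 = 155;  u_171 = 40
  u_172 = 57;  u_173 = 126;  u_174 = 132;  u_175 = 176;  u_176 = 121;  u_177 = 237
  u_178 = 118;  u_179 = 191;  u_180 = 190;  u_181 = 252;  u_182 = 178;  u_183 = 53
  u_184 = 207;  u_185 = 196;  u_186 = 233;  u_187 = 6;  u_188 = 56;  u_189 = 16
  u_190 = 197;  u_191 = 17;  u_192 = 186;  u_193 = 15;  u_194 = 30;  u_195 = 56
u_196 = 191·56 + 215·30 + 202·15 + 233·186 = 26
u_197 = 191·26 + 215·56 + 202·30 + 233·15 = 193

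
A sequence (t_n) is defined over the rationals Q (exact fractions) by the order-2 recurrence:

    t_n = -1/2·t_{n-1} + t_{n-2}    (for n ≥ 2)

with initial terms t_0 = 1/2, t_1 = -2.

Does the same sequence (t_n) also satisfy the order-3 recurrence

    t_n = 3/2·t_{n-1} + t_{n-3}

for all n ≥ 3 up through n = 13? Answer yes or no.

no

Terms t_0..t_13: 1/2, -2, 3/2, -11/4, 23/8, -67/16, 159/32, -427/64, 1063/128, -2771/256, 7023/512, -18107/1024, 46199/2048, -118627/4096
n=3: candidate gives 11/4, actual t_3 = -11/4 ✗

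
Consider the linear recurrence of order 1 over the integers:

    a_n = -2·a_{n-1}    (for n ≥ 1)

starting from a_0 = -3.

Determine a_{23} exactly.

25165824

a_1 = -2·-3 = 6
a_2 = -2·6 = -12
a_3 = -2·-12 = 24
a_4 = -2·24 = -48
a_5 = -2·-48 = 96
a_6 = -2·96 = -192
a_7 = -2·-192 = 384
a_8 = -2·384 = -768
a_9 = -2·-768 = 1536
a_10 = -2·1536 = -3072
a_11 = -2·-3072 = 6144
a_12 = -2·6144 = -12288
a_13 = -2·-12288 = 24576
a_14 = -2·24576 = -49152
a_15 = -2·-49152 = 98304
a_16 = -2·98304 = -196608
a_17 = -2·-196608 = 393216
a_18 = -2·393216 = -786432
a_19 = -2·-786432 = 1572864
a_20 = -2·1572864 = -3145728
a_21 = -2·-3145728 = 6291456
a_22 = -2·6291456 = -12582912
a_23 = -2·-12582912 = 25165824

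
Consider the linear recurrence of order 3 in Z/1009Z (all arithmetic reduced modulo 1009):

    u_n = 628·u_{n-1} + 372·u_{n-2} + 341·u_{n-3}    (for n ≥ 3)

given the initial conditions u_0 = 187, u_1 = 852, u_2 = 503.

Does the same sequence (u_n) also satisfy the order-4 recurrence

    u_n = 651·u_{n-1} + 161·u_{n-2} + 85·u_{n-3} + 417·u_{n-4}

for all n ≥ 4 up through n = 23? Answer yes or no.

Terms u_0..u_23: 187, 852, 503, 385, 11, 789, 244, 477, 496, 33, 617, 821, 624, 590, 743, 858, 347, 408, 847, 873, 519, 136, 30, 215
n=4: candidate gives 724, actual u_4 = 11 ✗

no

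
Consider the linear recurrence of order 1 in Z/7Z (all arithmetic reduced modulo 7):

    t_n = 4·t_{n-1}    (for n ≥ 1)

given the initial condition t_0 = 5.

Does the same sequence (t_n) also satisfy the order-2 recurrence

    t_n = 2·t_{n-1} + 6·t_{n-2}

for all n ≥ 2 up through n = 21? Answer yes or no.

Terms t_0..t_21: 5, 6, 3, 5, 6, 3, 5, 6, 3, 5, 6, 3, 5, 6, 3, 5, 6, 3, 5, 6, 3, 5
n=2: candidate gives 0, actual t_2 = 3 ✗

no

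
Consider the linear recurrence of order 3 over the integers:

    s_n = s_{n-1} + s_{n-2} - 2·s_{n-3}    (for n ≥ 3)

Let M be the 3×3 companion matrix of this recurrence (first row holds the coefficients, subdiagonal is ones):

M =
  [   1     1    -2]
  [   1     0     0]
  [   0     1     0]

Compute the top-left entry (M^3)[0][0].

1

(M^3)[0][0] is the top entry after applying M 3 times to the unit state (1, 0, 0). Equivalently it is h_{5} for the auxiliary sequence (h_n) obeying the same recurrence with h_2 = 1 and h_i = 0 for 0 ≤ i < 2:
h_3 = 1·1 + 1·0 + -2·0 = 1
h_4 = 1·1 + 1·1 + -2·0 = 2
h_5 = 1·2 + 1·1 + -2·1 = 1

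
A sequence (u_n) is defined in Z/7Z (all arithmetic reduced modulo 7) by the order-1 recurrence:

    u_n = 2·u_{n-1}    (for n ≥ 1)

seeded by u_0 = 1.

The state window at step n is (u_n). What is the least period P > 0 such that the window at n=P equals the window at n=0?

n=0: window = (1)
n=1: window = (2)
n=2: window = (4)
n=3: window = (1)
window at n=3 equals window at n=0 → period = 3

3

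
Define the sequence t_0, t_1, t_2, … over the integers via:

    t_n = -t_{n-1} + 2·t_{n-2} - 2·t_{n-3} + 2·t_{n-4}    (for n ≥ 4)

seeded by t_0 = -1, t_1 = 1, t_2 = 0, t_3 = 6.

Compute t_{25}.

689221684

t_4 = -1·6 + 2·0 + -2·1 + 2·-1 = -10
t_5 = -1·-10 + 2·6 + -2·0 + 2·1 = 24
t_6 = -1·24 + 2·-10 + -2·6 + 2·0 = -56
t_7 = -1·-56 + 2·24 + -2·-10 + 2·6 = 136
t_8 = -1·136 + 2·-56 + -2·24 + 2·-10 = -316
t_9 = -1·-316 + 2·136 + -2·-56 + 2·24 = 748
t_10 = -1·748 + 2·-316 + -2·136 + 2·-56 = -1764
t_11 = -1·-1764 + 2·748 + -2·-316 + 2·136 = 4164
t_12 = -1·4164 + 2·-1764 + -2·748 + 2·-316 = -9820
t_13 = -1·-9820 + 2·4164 + -2·-1764 + 2·748 = 23172
t_14 = -1·23172 + 2·-9820 + -2·4164 + 2·-1764 = -54668
t_15 = -1·-54668 + 2·23172 + -2·-9820 + 2·4164 = 128980
t_16 = -1·128980 + 2·-54668 + -2·23172 + 2·-9820 = -304300
t_17 = -1·-304300 + 2·128980 + -2·-54668 + 2·23172 = 717940
t_18 = -1·717940 + 2·-304300 + -2·128980 + 2·-54668 = -1693836
t_19 = -1·-1693836 + 2·717940 + -2·-304300 + 2·128980 = 3996276
t_20 = -1·3996276 + 2·-1693836 + -2·717940 + 2·-304300 = -9428428
t_21 = -1·-9428428 + 2·3996276 + -2·-1693836 + 2·717940 = 22244532
t_22 = -1·22244532 + 2·-9428428 + -2·3996276 + 2·-1693836 = -52481612
t_23 = -1·-52481612 + 2·22244532 + -2·-9428428 + 2·3996276 = 123820084
t_24 = -1·123820084 + 2·-52481612 + -2·22244532 + 2·-9428428 = -292129228
t_25 = -1·-292129228 + 2·123820084 + -2·-52481612 + 2·22244532 = 689221684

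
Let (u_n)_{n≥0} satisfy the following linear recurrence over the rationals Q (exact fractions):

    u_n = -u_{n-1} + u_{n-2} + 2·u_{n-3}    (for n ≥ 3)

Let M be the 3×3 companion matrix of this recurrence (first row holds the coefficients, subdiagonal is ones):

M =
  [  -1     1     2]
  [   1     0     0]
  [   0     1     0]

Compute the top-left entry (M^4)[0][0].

1

(M^4)[0][0] is the top entry after applying M 4 times to the unit state (1, 0, 0). Equivalently it is h_{6} for the auxiliary sequence (h_n) obeying the same recurrence with h_2 = 1 and h_i = 0 for 0 ≤ i < 2:
h_3 = -1·1 + 1·0 + 2·0 = -1
h_4 = -1·-1 + 1·1 + 2·0 = 2
h_5 = -1·2 + 1·-1 + 2·1 = -1
h_6 = -1·-1 + 1·2 + 2·-1 = 1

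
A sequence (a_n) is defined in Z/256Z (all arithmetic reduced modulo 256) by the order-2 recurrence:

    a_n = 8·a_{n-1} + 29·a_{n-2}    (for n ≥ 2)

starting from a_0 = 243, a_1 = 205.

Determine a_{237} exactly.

a_2 = 8·205 + 29·243 = 239
a_3 = 8·239 + 29·205 = 177
a_4 = 8·177 + 29·239 = 155
a_5 = 8·155 + 29·177 = 229
a_6 = 8·229 + 29·155 = 183
a_7 = 8·183 + 29·229 = 169
Continuing the recurrence:
  a_8 = 3;  a_9 = 61;  a_10 = 63;  a_11 = 225;  a_12 = 43;  a_13 = 213
  a_14 = 135;  a_15 = 89;  a_16 = 19;  a_17 = 173;  a_18 = 143;  a_19 = 17
  a_20 = 187;  a_21 = 197;  a_22 = 87;  a_23 = 9;  a_24 = 35;  a_25 = 29
  a_26 = 223;  a_27 = 65;  a_28 = 75;  a_29 = 181;  a_30 = 39;  a_31 = 185
  a_32 = 51;  a_33 = 141;  a_34 = 47;  a_35 = 113;  a_36 = 219;  a_37 = 165
  a_38 = 247;  a_39 = 105;  a_40 = 67;  a_41 = 253;  a_42 = 127;  a_43 = 161
  a_44 = 107;  a_45 = 149;  a_46 = 199;  a_47 = 25;  a_48 = 83;  a_49 = 109
  a_50 = 207;  a_51 = 209;  a_52 = 251;  a_53 = 133;  a_54 = 151;  a_55 = 201
  a_56 = 99;  a_57 = 221;  a_58 = 31;  a_59 = 1;  a_60 = 139;  a_61 = 117
  a_62 = 103;  a_63 = 121;  a_64 = 115;  a_65 = 77;  a_66 = 111;  a_67 = 49
  a_68 = 27;  a_69 = 101;  a_70 = 55;  a_71 = 41;  a_72 = 131;  a_73 = 189
  a_74 = 191;  a_75 = 97;  a_76 = 171;  a_77 = 85;  a_78 = 7;  a_79 = 217
  a_80 = 147;  a_81 = 45;  a_82 = 15;  a_83 = 145;  a_84 = 59;  a_85 = 69
  a_86 = 215;  a_87 = 137;  a_88 = 163;  a_89 = 157;  a_90 = 95;  a_91 = 193
  a_92 = 203;  a_93 = 53;  a_94 = 167;  a_95 = 57;  a_96 = 179;  a_97 = 13
  a_98 = 175;  a_99 = 241;  a_100 = 91;  a_101 = 37;  a_102 = 119;  a_103 = 233
  a_104 = 195;  a_105 = 125;  a_106 = 255;  a_107 = 33;  a_108 = 235;  a_109 = 21
  a_110 = 71;  a_111 = 153;  a_112 = 211;  a_113 = 237;  a_114 = 79;  a_115 = 81
  a_116 = 123;  a_117 = 5;  a_118 = 23;  a_119 = 73;  a_120 = 227;  a_121 = 93
  a_122 = 159;  a_123 = 129;  a_124 = 11;  a_125 = 245;  a_126 = 231;  a_127 = 249
  a_128 = 243;  a_129 = 205;  a_130 = 239;  a_131 = 177;  a_132 = 155;  a_133 = 229
  a_134 = 183;  a_135 = 169;  a_136 = 3;  a_137 = 61;  a_138 = 63;  a_139 = 225
  a_140 = 43;  a_141 = 213;  a_142 = 135;  a_143 = 89;  a_144 = 19;  a_145 = 173
  a_146 = 143;  a_147 = 17;  a_148 = 187;  a_149 = 197;  a_150 = 87;  a_151 = 9
  a_152 = 35;  a_153 = 29;  a_154 = 223;  a_155 = 65;  a_156 = 75;  a_157 = 181
  a_158 = 39;  a_159 = 185;  a_160 = 51;  a_161 = 141;  a_162 = 47;  a_163 = 113
  a_164 = 219;  a_165 = 165;  a_166 = 247;  a_167 = 105;  a_168 = 67;  a_169 = 253
  a_170 = 127;  a_171 = 161;  a_172 = 107;  a_173 = 149;  a_174 = 199;  a_175 = 25
  a_176 = 83;  a_177 = 109;  a_178 = 207;  a_179 = 209;  a_180 = 251;  a_181 = 133
  a_182 = 151;  a_183 = 201;  a_184 = 99;  a_185 = 221;  a_186 = 31;  a_187 = 1
  a_188 = 139;  a_189 = 117;  a_190 = 103;  a_191 = 121;  a_192 = 115;  a_193 = 77
  a_194 = 111;  a_195 = 49;  a_196 = 27;  a_197 = 101;  a_198 = 55;  a_199 = 41
  a_200 = 131;  a_201 = 189;  a_202 = 191;  a_203 = 97;  a_204 = 171;  a_205 = 85
  a_206 = 7;  a_207 = 217;  a_208 = 147;  a_209 = 45;  a_210 = 15;  a_211 = 145
  a_212 = 59;  a_213 = 69;  a_214 = 215;  a_215 = 137;  a_216 = 163;  a_217 = 157
  a_218 = 95;  a_219 = 193;  a_220 = 203;  a_221 = 53;  a_222 = 167;  a_223 = 57
  a_224 = 179;  a_225 = 13;  a_226 = 175;  a_227 = 241;  a_228 = 91;  a_229 = 37
  a_230 = 119;  a_231 = 233;  a_232 = 195;  a_233 = 125;  a_234 = 255;  a_235 = 33
a_236 = 8·33 + 29·255 = 235
a_237 = 8·235 + 29·33 = 21

21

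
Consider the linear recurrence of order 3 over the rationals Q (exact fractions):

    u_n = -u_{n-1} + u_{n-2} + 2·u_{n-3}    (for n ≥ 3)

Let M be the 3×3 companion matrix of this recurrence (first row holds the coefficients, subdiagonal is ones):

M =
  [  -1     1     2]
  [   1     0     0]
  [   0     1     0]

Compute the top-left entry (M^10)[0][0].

(M^10)[0][0] is the top entry after applying M 10 times to the unit state (1, 0, 0). Equivalently it is h_{12} for the auxiliary sequence (h_n) obeying the same recurrence with h_2 = 1 and h_i = 0 for 0 ≤ i < 2:
h_3 = -1·1 + 1·0 + 2·0 = -1
h_4 = -1·-1 + 1·1 + 2·0 = 2
h_5 = -1·2 + 1·-1 + 2·1 = -1
h_6 = -1·-1 + 1·2 + 2·-1 = 1
h_7 = -1·1 + 1·-1 + 2·2 = 2
h_8 = -1·2 + 1·1 + 2·-1 = -3
h_9 = -1·-3 + 1·2 + 2·1 = 7
h_10 = -1·7 + 1·-3 + 2·2 = -6
h_11 = -1·-6 + 1·7 + 2·-3 = 7
h_12 = -1·7 + 1·-6 + 2·7 = 1

1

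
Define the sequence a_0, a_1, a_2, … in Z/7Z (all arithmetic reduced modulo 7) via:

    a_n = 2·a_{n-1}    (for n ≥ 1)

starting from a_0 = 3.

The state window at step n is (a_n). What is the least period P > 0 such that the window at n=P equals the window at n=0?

3

n=0: window = (3)
n=1: window = (6)
n=2: window = (5)
n=3: window = (3)
window at n=3 equals window at n=0 → period = 3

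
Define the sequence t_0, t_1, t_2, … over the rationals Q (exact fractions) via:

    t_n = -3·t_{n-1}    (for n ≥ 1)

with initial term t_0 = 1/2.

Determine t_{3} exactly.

t_1 = -3·1/2 = -3/2
t_2 = -3·-3/2 = 9/2
t_3 = -3·9/2 = -27/2

-27/2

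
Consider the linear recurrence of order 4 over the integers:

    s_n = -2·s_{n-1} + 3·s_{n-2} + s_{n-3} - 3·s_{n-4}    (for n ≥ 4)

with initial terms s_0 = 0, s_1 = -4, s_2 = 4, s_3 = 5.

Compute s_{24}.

-10621595813

s_4 = -2·5 + 3·4 + 1·-4 + -3·0 = -2
s_5 = -2·-2 + 3·5 + 1·4 + -3·-4 = 35
s_6 = -2·35 + 3·-2 + 1·5 + -3·4 = -83
s_7 = -2·-83 + 3·35 + 1·-2 + -3·5 = 254
s_8 = -2·254 + 3·-83 + 1·35 + -3·-2 = -716
s_9 = -2·-716 + 3·254 + 1·-83 + -3·35 = 2006
s_10 = -2·2006 + 3·-716 + 1·254 + -3·-83 = -5657
s_11 = -2·-5657 + 3·2006 + 1·-716 + -3·254 = 15854
s_12 = -2·15854 + 3·-5657 + 1·2006 + -3·-716 = -44525
s_13 = -2·-44525 + 3·15854 + 1·-5657 + -3·2006 = 124937
s_14 = -2·124937 + 3·-44525 + 1·15854 + -3·-5657 = -350624
s_15 = -2·-350624 + 3·124937 + 1·-44525 + -3·15854 = 983972
s_16 = -2·983972 + 3·-350624 + 1·124937 + -3·-44525 = -2761304
s_17 = -2·-2761304 + 3·983972 + 1·-350624 + -3·124937 = 7749089
s_18 = -2·7749089 + 3·-2761304 + 1·983972 + -3·-350624 = -21746246
s_19 = -2·-21746246 + 3·7749089 + 1·-2761304 + -3·983972 = 61026539
s_20 = -2·61026539 + 3·-21746246 + 1·7749089 + -3·-2761304 = -171258815
s_21 = -2·-171258815 + 3·61026539 + 1·-21746246 + -3·7749089 = 480603734
s_22 = -2·480603734 + 3·-171258815 + 1·61026539 + -3·-21746246 = -1348718636
s_23 = -2·-1348718636 + 3·480603734 + 1·-171258815 + -3·61026539 = 3784910042
s_24 = -2·3784910042 + 3·-1348718636 + 1·480603734 + -3·-171258815 = -10621595813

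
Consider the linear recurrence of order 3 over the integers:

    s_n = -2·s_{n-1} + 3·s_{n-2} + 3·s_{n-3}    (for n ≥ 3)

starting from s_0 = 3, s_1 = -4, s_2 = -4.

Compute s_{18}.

-32618290

s_3 = -2·-4 + 3·-4 + 3·3 = 5
s_4 = -2·5 + 3·-4 + 3·-4 = -34
s_5 = -2·-34 + 3·5 + 3·-4 = 71
s_6 = -2·71 + 3·-34 + 3·5 = -229
s_7 = -2·-229 + 3·71 + 3·-34 = 569
s_8 = -2·569 + 3·-229 + 3·71 = -1612
s_9 = -2·-1612 + 3·569 + 3·-229 = 4244
s_10 = -2·4244 + 3·-1612 + 3·569 = -11617
s_11 = -2·-11617 + 3·4244 + 3·-1612 = 31130
s_12 = -2·31130 + 3·-11617 + 3·4244 = -84379
s_13 = -2·-84379 + 3·31130 + 3·-11617 = 227297
s_14 = -2·227297 + 3·-84379 + 3·31130 = -614341
s_15 = -2·-614341 + 3·227297 + 3·-84379 = 1657436
s_16 = -2·1657436 + 3·-614341 + 3·227297 = -4476004
s_17 = -2·-4476004 + 3·1657436 + 3·-614341 = 12081293
s_18 = -2·12081293 + 3·-4476004 + 3·1657436 = -32618290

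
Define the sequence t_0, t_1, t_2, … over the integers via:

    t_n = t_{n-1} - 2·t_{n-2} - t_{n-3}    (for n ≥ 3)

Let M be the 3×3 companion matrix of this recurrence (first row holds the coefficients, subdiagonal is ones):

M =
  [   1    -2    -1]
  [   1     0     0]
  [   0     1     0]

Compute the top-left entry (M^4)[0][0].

(M^4)[0][0] is the top entry after applying M 4 times to the unit state (1, 0, 0). Equivalently it is h_{6} for the auxiliary sequence (h_n) obeying the same recurrence with h_2 = 1 and h_i = 0 for 0 ≤ i < 2:
h_3 = 1·1 + -2·0 + -1·0 = 1
h_4 = 1·1 + -2·1 + -1·0 = -1
h_5 = 1·-1 + -2·1 + -1·1 = -4
h_6 = 1·-4 + -2·-1 + -1·1 = -3

-3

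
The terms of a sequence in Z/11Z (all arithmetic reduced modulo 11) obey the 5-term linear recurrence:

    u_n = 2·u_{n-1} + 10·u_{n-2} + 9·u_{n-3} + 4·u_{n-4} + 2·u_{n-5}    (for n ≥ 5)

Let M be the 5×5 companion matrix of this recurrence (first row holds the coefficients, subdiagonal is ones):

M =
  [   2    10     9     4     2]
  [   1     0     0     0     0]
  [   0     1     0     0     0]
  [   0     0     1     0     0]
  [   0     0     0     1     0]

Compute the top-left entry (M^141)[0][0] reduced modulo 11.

(M^141)[0][0] is the top entry after applying M 141 times to the unit state (1, 0, 0, 0, 0). Equivalently it is h_{145} for the auxiliary sequence (h_n) obeying the same recurrence with h_4 = 1 and h_i = 0 for 0 ≤ i < 4:
h_5 = 2·1 + 10·0 + 9·0 + 4·0 + 2·0 = 2
h_6 = 2·2 + 10·1 + 9·0 + 4·0 + 2·0 = 3
h_7 = 2·3 + 10·2 + 9·1 + 4·0 + 2·0 = 2
h_8 = 2·2 + 10·3 + 9·2 + 4·1 + 2·0 = 1
h_9 = 2·1 + 10·2 + 9·3 + 4·2 + 2·1 = 4
h_10 = 2·4 + 10·1 + 9·2 + 4·3 + 2·2 = 8
Continuing the recurrence:
  h_11 = 2;  h_12 = 7;  h_13 = 3;  h_14 = 2;  h_15 = 0;  h_16 = 2
  h_17 = 4;  h_18 = 9;  h_19 = 3;  h_20 = 8;  h_21 = 4;  h_22 = 5
  h_23 = 9;  h_24 = 10;  h_25 = 0;  h_26 = 0;  h_27 = 4;  h_28 = 0
  h_29 = 5;  h_30 = 2;  h_31 = 4;  h_32 = 4;  h_33 = 9;  h_34 = 2
  h_35 = 7;  h_36 = 7;  h_37 = 3;  h_38 = 0;  h_39 = 4;  h_40 = 0
  h_41 = 0;  h_42 = 9;  h_43 = 1;  h_44 = 1;  h_45 = 5;  h_46 = 10
  h_47 = 2;  h_48 = 1;  h_49 = 2;  h_50 = 5;  h_51 = 1;  h_52 = 1
  h_53 = 1;  h_54 = 1;  h_55 = 2;  h_56 = 7;  h_57 = 5;  h_58 = 5
  h_59 = 1;  h_60 = 8;  h_61 = 6;  h_62 = 10;  h_63 = 1;  h_64 = 3
  h_65 = 3;  h_66 = 9;  h_67 = 0;  h_68 = 10;  h_69 = 9;  h_70 = 6
  h_71 = 1;  h_72 = 7;  h_73 = 2;  h_74 = 4;  h_75 = 8;  h_76 = 5
  h_77 = 5;  h_78 = 9;  h_79 = 10;  h_80 = 4;  h_81 = 10;  h_82 = 9
  h_83 = 3;  h_84 = 2;  h_85 = 9;  h_86 = 0;  h_87 = 6;  h_88 = 8
  h_89 = 6;  h_90 = 10;  h_91 = 0;  h_92 = 0;  h_93 = 9;  h_94 = 4
  h_95 = 8;  h_96 = 5;  h_97 = 8;  h_98 = 7;  h_99 = 3;  h_100 = 8
  h_101 = 8;  h_102 = 2;  h_103 = 6;  h_104 = 10;  h_105 = 3;  h_106 = 8
  h_107 = 10;  h_108 = 3;  h_109 = 1;  h_110 = 6;  h_111 = 6;  h_112 = 3
  h_113 = 9;  h_114 = 7;  h_115 = 2;  h_116 = 3;  h_117 = 10;  h_118 = 4
  h_119 = 3;  h_120 = 9;  h_121 = 9;  h_122 = 6;  h_123 = 5;  h_124 = 6
  h_125 = 5;  h_126 = 3;  h_127 = 10;  h_128 = 8;  h_129 = 10;  h_130 = 3
  h_131 = 4;  h_132 = 4;  h_133 = 10;  h_134 = 7;  h_135 = 7;  h_136 = 0
  h_137 = 5;  h_138 = 0;  h_139 = 4;  h_140 = 1;  h_141 = 7;  h_142 = 4
  h_143 = 4
h_144 = 2·4 + 10·4 + 9·7 + 4·1 + 2·4 = 2
h_145 = 2·2 + 10·4 + 9·4 + 4·7 + 2·1 = 0

0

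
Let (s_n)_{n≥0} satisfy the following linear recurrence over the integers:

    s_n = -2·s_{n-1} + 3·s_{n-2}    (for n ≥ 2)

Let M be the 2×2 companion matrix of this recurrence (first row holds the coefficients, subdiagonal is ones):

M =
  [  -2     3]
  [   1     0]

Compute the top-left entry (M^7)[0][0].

-1640

(M^7)[0][0] is the top entry after applying M 7 times to the unit state (1, 0). Equivalently it is h_{8} for the auxiliary sequence (h_n) obeying the same recurrence with h_1 = 1 and h_i = 0 for 0 ≤ i < 1:
h_2 = -2·1 + 3·0 = -2
h_3 = -2·-2 + 3·1 = 7
h_4 = -2·7 + 3·-2 = -20
h_5 = -2·-20 + 3·7 = 61
h_6 = -2·61 + 3·-20 = -182
h_7 = -2·-182 + 3·61 = 547
h_8 = -2·547 + 3·-182 = -1640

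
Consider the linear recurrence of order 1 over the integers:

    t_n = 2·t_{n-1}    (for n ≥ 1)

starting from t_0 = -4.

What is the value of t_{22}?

t_1 = 2·-4 = -8
t_2 = 2·-8 = -16
t_3 = 2·-16 = -32
t_4 = 2·-32 = -64
t_5 = 2·-64 = -128
t_6 = 2·-128 = -256
t_7 = 2·-256 = -512
t_8 = 2·-512 = -1024
t_9 = 2·-1024 = -2048
t_10 = 2·-2048 = -4096
t_11 = 2·-4096 = -8192
t_12 = 2·-8192 = -16384
t_13 = 2·-16384 = -32768
t_14 = 2·-32768 = -65536
t_15 = 2·-65536 = -131072
t_16 = 2·-131072 = -262144
t_17 = 2·-262144 = -524288
t_18 = 2·-524288 = -1048576
t_19 = 2·-1048576 = -2097152
t_20 = 2·-2097152 = -4194304
t_21 = 2·-4194304 = -8388608
t_22 = 2·-8388608 = -16777216

-16777216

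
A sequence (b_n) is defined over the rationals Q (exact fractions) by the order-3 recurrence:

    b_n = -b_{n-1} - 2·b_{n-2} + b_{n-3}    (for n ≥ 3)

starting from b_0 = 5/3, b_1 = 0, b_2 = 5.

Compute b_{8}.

70

b_3 = -1·5 + -2·0 + 1·5/3 = -10/3
b_4 = -1·-10/3 + -2·5 + 1·0 = -20/3
b_5 = -1·-20/3 + -2·-10/3 + 1·5 = 55/3
b_6 = -1·55/3 + -2·-20/3 + 1·-10/3 = -25/3
b_7 = -1·-25/3 + -2·55/3 + 1·-20/3 = -35
b_8 = -1·-35 + -2·-25/3 + 1·55/3 = 70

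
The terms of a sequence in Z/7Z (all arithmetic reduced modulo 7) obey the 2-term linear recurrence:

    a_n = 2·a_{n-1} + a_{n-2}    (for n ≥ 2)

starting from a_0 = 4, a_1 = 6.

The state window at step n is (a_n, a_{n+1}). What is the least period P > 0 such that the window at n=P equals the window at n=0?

6

n=0: window = (4, 6)
n=1: window = (6, 2)
n=2: window = (2, 3)
n=3: window = (3, 1)
n=4: window = (1, 5)
n=5: window = (5, 4)
n=6: window = (4, 6)
window at n=6 equals window at n=0 → period = 6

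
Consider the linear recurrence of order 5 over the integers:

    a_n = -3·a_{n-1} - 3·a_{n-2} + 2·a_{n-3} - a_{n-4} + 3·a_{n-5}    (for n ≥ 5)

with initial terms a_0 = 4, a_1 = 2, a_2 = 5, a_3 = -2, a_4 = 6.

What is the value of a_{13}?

-17684

a_5 = -3·6 + -3·-2 + 2·5 + -1·2 + 3·4 = 8
a_6 = -3·8 + -3·6 + 2·-2 + -1·5 + 3·2 = -45
a_7 = -3·-45 + -3·8 + 2·6 + -1·-2 + 3·5 = 140
a_8 = -3·140 + -3·-45 + 2·8 + -1·6 + 3·-2 = -281
a_9 = -3·-281 + -3·140 + 2·-45 + -1·8 + 3·6 = 343
a_10 = -3·343 + -3·-281 + 2·140 + -1·-45 + 3·8 = 163
a_11 = -3·163 + -3·343 + 2·-281 + -1·140 + 3·-45 = -2355
a_12 = -3·-2355 + -3·163 + 2·343 + -1·-281 + 3·140 = 7963
a_13 = -3·7963 + -3·-2355 + 2·163 + -1·343 + 3·-281 = -17684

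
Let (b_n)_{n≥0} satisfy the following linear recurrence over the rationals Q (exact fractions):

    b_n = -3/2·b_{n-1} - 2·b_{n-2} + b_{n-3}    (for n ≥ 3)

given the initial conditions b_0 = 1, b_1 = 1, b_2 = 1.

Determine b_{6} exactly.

-173/16

b_3 = -3/2·1 + -2·1 + 1·1 = -5/2
b_4 = -3/2·-5/2 + -2·1 + 1·1 = 11/4
b_5 = -3/2·11/4 + -2·-5/2 + 1·1 = 15/8
b_6 = -3/2·15/8 + -2·11/4 + 1·-5/2 = -173/16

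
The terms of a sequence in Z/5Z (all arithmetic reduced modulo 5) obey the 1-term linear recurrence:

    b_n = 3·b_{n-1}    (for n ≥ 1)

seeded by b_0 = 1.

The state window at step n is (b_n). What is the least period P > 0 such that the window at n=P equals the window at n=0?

n=0: window = (1)
n=1: window = (3)
n=2: window = (4)
n=3: window = (2)
n=4: window = (1)
window at n=4 equals window at n=0 → period = 4

4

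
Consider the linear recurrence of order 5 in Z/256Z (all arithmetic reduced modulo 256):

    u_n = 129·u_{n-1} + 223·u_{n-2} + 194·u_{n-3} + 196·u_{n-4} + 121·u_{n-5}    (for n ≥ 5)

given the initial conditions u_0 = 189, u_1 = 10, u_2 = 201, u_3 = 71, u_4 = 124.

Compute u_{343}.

u_5 = 129·124 + 223·71 + 194·201 + 196·10 + 121·189 = 164
u_6 = 129·164 + 223·124 + 194·71 + 196·201 + 121·10 = 20
u_7 = 129·20 + 223·164 + 194·124 + 196·71 + 121·201 = 69
u_8 = 129·69 + 223·20 + 194·164 + 196·124 + 121·71 = 248
u_9 = 129·248 + 223·69 + 194·20 + 196·164 + 121·124 = 103
u_10 = 129·103 + 223·248 + 194·69 + 196·20 + 121·164 = 13
Continuing the recurrence:
  u_11 = 126;  u_12 = 92;  u_13 = 12;  u_14 = 79;  u_15 = 152;  u_16 = 127
  u_17 = 241;  u_18 = 106;  u_19 = 78;  u_20 = 90;  u_21 = 43;  u_22 = 62
  u_23 = 185;  u_24 = 151;  u_25 = 176;  u_26 = 54;  u_27 = 230;  u_28 = 93
  u_29 = 66;  u_30 = 25;  u_31 = 47;  u_32 = 100;  u_33 = 196;  u_34 = 212
  u_35 = 37;  u_36 = 160;  u_37 = 215;  u_38 = 181;  u_39 = 70;  u_40 = 220
  u_41 = 60;  u_42 = 31;  u_43 = 192;  u_44 = 191;  u_45 = 233;  u_46 = 98
  u_47 = 190;  u_48 = 170;  u_49 = 27;  u_50 = 214;  u_51 = 249;  u_52 = 79
  u_53 = 232;  u_54 = 6;  u_55 = 198;  u_56 = 253;  u_57 = 122;  u_58 = 41
  u_59 = 23;  u_60 = 12;  u_61 = 36;  u_62 = 20;  u_63 = 133;  u_64 = 200
  u_65 = 7;  u_66 = 221;  u_67 = 78;  u_68 = 28;  u_69 = 108;  u_70 = 111
  u_71 = 104;  u_72 = 63;  u_73 = 97;  u_74 = 154;  u_75 = 238;  u_76 = 250
  u_77 = 11;  u_78 = 110;  u_79 = 121;  u_80 = 7;  u_81 = 224;  u_82 = 22
  u_83 = 38;  u_84 = 157;  u_85 = 178;  u_86 = 249;  u_87 = 255;  u_88 = 116
  u_89 = 196;  u_90 = 212;  u_91 = 101;  u_92 = 112;  u_93 = 247;  u_94 = 133
  u_95 = 150;  u_96 = 28;  u_97 = 156;  u_98 = 63;  u_99 = 144;  u_100 = 255
  u_101 = 89;  u_102 = 18;  u_103 = 222;  u_104 = 74;  u_105 = 251;  u_106 = 6
  u_107 = 57;  u_108 = 191;  u_109 = 152;  u_110 = 102;  u_111 = 6;  u_112 = 61
  u_113 = 234;  u_114 = 137;  u_115 = 231;  u_116 = 156;  u_117 = 164;  u_118 = 20
  u_119 = 197;  u_120 = 152;  u_121 = 167;  u_122 = 173;  u_123 = 30;  u_124 = 220
  u_125 = 204;  u_126 = 143;  u_127 = 56;  u_128 = 255;  u_129 = 209;  u_130 = 202
  u_131 = 142;  u_132 = 154;  u_133 = 235;  u_134 = 158;  u_135 = 57;  u_136 = 119
  u_137 = 16;  u_138 = 246;  u_139 = 102;  u_140 = 221;  u_141 = 34;  u_142 = 217
  u_143 = 207;  u_144 = 132;  u_145 = 196;  u_146 = 212;  u_147 = 165;  u_148 = 64
  u_149 = 23;  u_150 = 85;  u_151 = 230;  u_152 = 92;  u_153 = 252;  u_154 = 95
  u_155 = 96;  u_156 = 63;  u_157 = 201;  u_158 = 194;  u_159 = 254;  u_160 = 234
  u_161 = 219;  u_162 = 54;  u_163 = 121;  u_164 = 47;  u_165 = 72;  u_166 = 198
  u_167 = 70;  u_168 = 125;  u_169 = 90;  u_170 = 233;  u_171 = 183;  u_172 = 44
  u_173 = 36;  u_174 = 20;  u_175 = 5;  u_176 = 104;  u_177 = 71;  u_178 = 125
  u_179 = 238;  u_180 = 156;  u_181 = 44;  u_182 = 175;  u_183 = 8;  u_184 = 191
  u_185 = 65;  u_186 = 250;  u_187 = 46;  u_188 = 58;  u_189 = 203;  u_190 = 206
  u_191 = 249;  u_192 = 231;  u_193 = 64;  u_194 = 214;  u_195 = 166;  u_196 = 29
  u_197 = 146;  u_198 = 185;  u_199 = 159;  u_200 = 148;  u_201 = 196;  u_202 = 212
  u_203 = 229;  u_204 = 16;  u_205 = 55;  u_206 = 37;  u_207 = 54;  u_208 = 156
  u_209 = 92;  u_210 = 127;  u_211 = 48;  u_212 = 127;  u_213 = 57;  u_214 = 114
  u_215 = 30;  u_216 = 138;  u_217 = 187;  u_218 = 102;  u_219 = 185;  u_220 = 159
  u_221 = 248;  u_222 = 38;  u_223 = 134;  u_224 = 189;  u_225 = 202;  u_226 = 73
  u_227 = 135;  u_228 = 188;  u_229 = 164;  u_230 = 20;  u_231 = 69;  u_232 = 56
  u_233 = 231;  u_234 = 77;  u_235 = 190;  u_236 = 92;  u_237 = 140;  u_238 = 207
  u_239 = 216;  u_240 = 127;  u_241 = 177;  u_242 = 42;  u_243 = 206;  u_244 = 218
  u_245 = 171;  u_246 = 254;  u_247 = 185;  u_248 = 87;  u_249 = 112;  u_250 = 182
  u_251 = 230;  u_252 = 93;  u_253 = 2;  u_254 = 153;  u_255 = 111;  u_256 = 164
  u_257 = 196;  u_258 = 212;  u_259 = 37;  u_260 = 224;  u_261 = 87;  u_262 = 245
  u_263 = 134;  u_264 = 220;  u_265 = 188;  u_266 = 159;  u_267 = 0;  u_268 = 191
  u_269 = 169;  u_270 = 34;  u_271 = 62;  u_272 = 42;  u_273 = 155;  u_274 = 150
  u_275 = 249;  u_276 = 15;  u_277 = 168;  u_278 = 134;  u_279 = 198;  u_280 = 253
  u_281 = 58;  u_282 = 169;  u_283 = 87;  u_284 = 76;  u_285 = 36;  u_286 = 20
  u_287 = 133;  u_288 = 8;  u_289 = 135;  u_290 = 29;  u_291 = 142;  u_292 = 28
  u_293 = 236;  u_294 = 239;  u_295 = 168;  u_296 = 63;  u_297 = 33;  u_298 = 90
  u_299 = 110;  u_300 = 122;  u_301 = 139;  u_302 = 46;  u_303 = 121;  u_304 = 199
  u_305 = 160;  u_306 = 150;  u_307 = 38;  u_308 = 157;  u_309 = 114;  u_310 = 121
  u_311 = 63;  u_312 = 180;  u_313 = 196;  u_314 = 212;  u_315 = 101;  u_316 = 176
  u_317 = 119;  u_318 = 197;  u_319 = 214;  u_320 = 28;  u_321 = 28;  u_322 = 191
  u_323 = 208;  u_324 = 255;  u_325 = 25;  u_326 = 210;  u_327 = 94;  u_328 = 202
  u_329 = 123;  u_330 = 198;  u_331 = 57;  u_332 = 127;  u_333 = 88;  u_334 = 230
  u_335 = 6;  u_336 = 61;  u_337 = 170;  u_338 = 9;  u_339 = 39;  u_340 = 220
  u_341 = 164
u_342 = 129·164 + 223·220 + 194·39 + 196·9 + 121·170 = 20
u_343 = 129·20 + 223·164 + 194·220 + 196·39 + 121·9 = 197

197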